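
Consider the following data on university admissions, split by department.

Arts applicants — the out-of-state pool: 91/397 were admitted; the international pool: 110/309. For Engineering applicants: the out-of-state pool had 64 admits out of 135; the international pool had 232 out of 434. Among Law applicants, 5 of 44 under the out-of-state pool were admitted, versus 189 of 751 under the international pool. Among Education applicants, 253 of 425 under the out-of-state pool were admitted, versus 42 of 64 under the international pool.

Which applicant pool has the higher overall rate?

Arts: the out-of-state pool 91/397 = 22.9%, the international pool 110/309 = 35.6% → the international pool
Engineering: the out-of-state pool 64/135 = 47.4%, the international pool 232/434 = 53.5% → the international pool
Law: the out-of-state pool 5/44 = 11.4%, the international pool 189/751 = 25.2% → the international pool
Education: the out-of-state pool 253/425 = 59.5%, the international pool 42/64 = 65.6% → the international pool
Overall: the out-of-state pool 413/1001 = 41.3%, the international pool 573/1558 = 36.8% → the out-of-state pool
(The international pool wins every department group but the out-of-state pool wins overall — the international pool's applicants skew toward the low-rate Law group.)

the out-of-state pool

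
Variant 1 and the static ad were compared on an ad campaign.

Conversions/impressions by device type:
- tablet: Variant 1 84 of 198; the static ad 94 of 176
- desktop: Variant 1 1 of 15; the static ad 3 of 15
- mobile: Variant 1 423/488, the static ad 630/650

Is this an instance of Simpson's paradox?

Tablet: Variant 1 84/198 = 42.4%, the static ad 94/176 = 53.4% → the static ad
Desktop: Variant 1 1/15 = 6.7%, the static ad 3/15 = 20.0% → the static ad
Mobile: Variant 1 423/488 = 86.7%, the static ad 630/650 = 96.9% → the static ad
Overall: Variant 1 508/701 = 72.5%, the static ad 727/841 = 86.4% → the static ad
The static ad wins overall and in every device group — no reversal.

No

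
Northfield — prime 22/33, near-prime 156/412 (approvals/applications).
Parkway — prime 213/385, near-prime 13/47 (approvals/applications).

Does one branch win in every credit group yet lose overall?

Prime: Northfield 22/33 = 66.7%, Parkway 213/385 = 55.3% → Northfield
Near-prime: Northfield 156/412 = 37.9%, Parkway 13/47 = 27.7% → Northfield
Overall: Northfield 178/445 = 40.0%, Parkway 226/432 = 52.3% → Parkway
Northfield wins each credit group but Parkway wins overall — the comparison reverses. Northfield's applications skew toward near-prime, which has a lower base rate.

Yes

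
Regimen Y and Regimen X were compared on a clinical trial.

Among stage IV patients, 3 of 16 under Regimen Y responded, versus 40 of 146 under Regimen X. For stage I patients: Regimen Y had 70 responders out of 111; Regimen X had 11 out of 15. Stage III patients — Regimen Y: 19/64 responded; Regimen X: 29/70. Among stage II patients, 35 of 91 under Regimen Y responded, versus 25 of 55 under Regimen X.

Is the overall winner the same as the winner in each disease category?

Stage IV: Regimen Y 3/16 = 18.8%, Regimen X 40/146 = 27.4% → Regimen X
Stage I: Regimen Y 70/111 = 63.1%, Regimen X 11/15 = 73.3% → Regimen X
Stage III: Regimen Y 19/64 = 29.7%, Regimen X 29/70 = 41.4% → Regimen X
Stage II: Regimen Y 35/91 = 38.5%, Regimen X 25/55 = 45.5% → Regimen X
Overall: Regimen Y 127/282 = 45.0%, Regimen X 105/286 = 36.7% → Regimen Y
Regimen X wins each disease group but Regimen Y wins overall — the comparison reverses. Regimen X's patients skew toward stage IV, which has a lower base rate.

No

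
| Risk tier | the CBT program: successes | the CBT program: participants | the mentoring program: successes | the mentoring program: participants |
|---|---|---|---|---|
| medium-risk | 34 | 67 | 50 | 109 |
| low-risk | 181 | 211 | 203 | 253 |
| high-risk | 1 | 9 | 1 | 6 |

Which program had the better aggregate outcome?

Medium-risk: the CBT program 34/67 = 50.7%, the mentoring program 50/109 = 45.9% → the CBT program
Low-risk: the CBT program 181/211 = 85.8%, the mentoring program 203/253 = 80.2% → the CBT program
High-risk: the CBT program 1/9 = 11.1%, the mentoring program 1/6 = 16.7% → the mentoring program
Overall: the CBT program 216/287 = 75.3%, the mentoring program 254/368 = 69.0% → the CBT program
(Neither sweeps every risk group, but the CBT program has the higher pooled rate.)

the CBT program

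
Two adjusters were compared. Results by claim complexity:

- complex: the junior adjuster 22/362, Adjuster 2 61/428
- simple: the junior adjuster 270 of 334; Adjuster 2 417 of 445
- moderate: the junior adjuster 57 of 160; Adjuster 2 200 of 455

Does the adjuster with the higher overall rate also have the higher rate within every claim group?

Complex: the junior adjuster 22/362 = 6.1%, Adjuster 2 61/428 = 14.3% → Adjuster 2
Simple: the junior adjuster 270/334 = 80.8%, Adjuster 2 417/445 = 93.7% → Adjuster 2
Moderate: the junior adjuster 57/160 = 35.6%, Adjuster 2 200/455 = 44.0% → Adjuster 2
Overall: the junior adjuster 349/856 = 40.8%, Adjuster 2 678/1328 = 51.1% → Adjuster 2
Adjuster 2 wins overall and in every claim group — no reversal.

Yes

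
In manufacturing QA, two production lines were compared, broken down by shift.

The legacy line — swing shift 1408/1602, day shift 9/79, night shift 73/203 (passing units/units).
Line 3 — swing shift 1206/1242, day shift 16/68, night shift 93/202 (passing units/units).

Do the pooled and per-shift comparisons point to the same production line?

Yes

Swing shift: the legacy line 1408/1602 = 87.9%, Line 3 1206/1242 = 97.1% → Line 3
Day shift: the legacy line 9/79 = 11.4%, Line 3 16/68 = 23.5% → Line 3
Night shift: the legacy line 73/203 = 36.0%, Line 3 93/202 = 46.0% → Line 3
Overall: the legacy line 1490/1884 = 79.1%, Line 3 1315/1512 = 87.0% → Line 3
Line 3 wins overall and in every shift group — no reversal.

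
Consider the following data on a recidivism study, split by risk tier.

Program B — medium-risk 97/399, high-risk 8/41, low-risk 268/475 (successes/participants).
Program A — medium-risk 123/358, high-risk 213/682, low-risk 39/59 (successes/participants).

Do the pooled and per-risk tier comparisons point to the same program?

Medium-risk: Program B 97/399 = 24.3%, Program A 123/358 = 34.4% → Program A
High-risk: Program B 8/41 = 19.5%, Program A 213/682 = 31.2% → Program A
Low-risk: Program B 268/475 = 56.4%, Program A 39/59 = 66.1% → Program A
Overall: Program B 373/915 = 40.8%, Program A 375/1099 = 34.1% → Program B
Program A wins each risk group but Program B wins overall — the comparison reverses. Program A's participants skew toward high-risk, which has a lower base rate.

No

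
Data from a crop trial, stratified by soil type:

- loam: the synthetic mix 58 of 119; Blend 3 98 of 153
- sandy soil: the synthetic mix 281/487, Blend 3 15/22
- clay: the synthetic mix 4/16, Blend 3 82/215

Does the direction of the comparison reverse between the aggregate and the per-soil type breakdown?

Yes

Loam: the synthetic mix 58/119 = 48.7%, Blend 3 98/153 = 64.1% → Blend 3
Sandy soil: the synthetic mix 281/487 = 57.7%, Blend 3 15/22 = 68.2% → Blend 3
Clay: the synthetic mix 4/16 = 25.0%, Blend 3 82/215 = 38.1% → Blend 3
Overall: the synthetic mix 343/622 = 55.1%, Blend 3 195/390 = 50.0% → the synthetic mix
Blend 3 wins each soil group but the synthetic mix wins overall — the comparison reverses. Blend 3's plots skew toward clay, which has a lower base rate.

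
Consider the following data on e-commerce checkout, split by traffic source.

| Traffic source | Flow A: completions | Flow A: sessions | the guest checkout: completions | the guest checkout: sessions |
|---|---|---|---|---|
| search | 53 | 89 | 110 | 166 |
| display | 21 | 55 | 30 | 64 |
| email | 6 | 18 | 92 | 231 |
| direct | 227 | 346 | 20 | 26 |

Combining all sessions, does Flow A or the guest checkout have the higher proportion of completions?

Flow A

Search: Flow A 53/89 = 59.6%, the guest checkout 110/166 = 66.3% → the guest checkout
Display: Flow A 21/55 = 38.2%, the guest checkout 30/64 = 46.9% → the guest checkout
Email: Flow A 6/18 = 33.3%, the guest checkout 92/231 = 39.8% → the guest checkout
Direct: Flow A 227/346 = 65.6%, the guest checkout 20/26 = 76.9% → the guest checkout
Overall: Flow A 307/508 = 60.4%, the guest checkout 252/487 = 51.7% → Flow A
(The guest checkout wins every traffic group but Flow A wins overall — the guest checkout's sessions skew toward the low-rate email group.)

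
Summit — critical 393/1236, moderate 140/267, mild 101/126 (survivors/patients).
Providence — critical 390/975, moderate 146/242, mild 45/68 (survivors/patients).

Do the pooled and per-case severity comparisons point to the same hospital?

Critical: Summit 393/1236 = 31.8%, Providence 390/975 = 40.0% → Providence
Moderate: Summit 140/267 = 52.4%, Providence 146/242 = 60.3% → Providence
Mild: Summit 101/126 = 80.2%, Providence 45/68 = 66.2% → Summit
Overall: Summit 634/1629 = 38.9%, Providence 581/1285 = 45.2% → Providence
Neither sweeps: Summit wins 1 of 3 groups, Providence wins 2. Providence wins overall but not every group — no Simpson reversal.

No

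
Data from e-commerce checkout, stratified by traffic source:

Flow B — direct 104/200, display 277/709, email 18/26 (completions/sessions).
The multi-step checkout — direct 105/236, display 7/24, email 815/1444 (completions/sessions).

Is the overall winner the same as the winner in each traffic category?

No

Direct: Flow B 104/200 = 52.0%, the multi-step checkout 105/236 = 44.5% → Flow B
Display: Flow B 277/709 = 39.1%, the multi-step checkout 7/24 = 29.2% → Flow B
Email: Flow B 18/26 = 69.2%, the multi-step checkout 815/1444 = 56.4% → Flow B
Overall: Flow B 399/935 = 42.7%, the multi-step checkout 927/1704 = 54.4% → the multi-step checkout
Flow B wins each traffic group but the multi-step checkout wins overall — the comparison reverses. Flow B's sessions skew toward display, which has a lower base rate.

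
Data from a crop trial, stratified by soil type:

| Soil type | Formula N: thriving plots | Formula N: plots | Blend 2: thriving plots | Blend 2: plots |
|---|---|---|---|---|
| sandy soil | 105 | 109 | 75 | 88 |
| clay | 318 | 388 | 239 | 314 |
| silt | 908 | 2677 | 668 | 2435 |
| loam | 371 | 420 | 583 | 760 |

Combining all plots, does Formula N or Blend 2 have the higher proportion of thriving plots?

Sandy soil: Formula N 105/109 = 96.3%, Blend 2 75/88 = 85.2% → Formula N
Clay: Formula N 318/388 = 82.0%, Blend 2 239/314 = 76.1% → Formula N
Silt: Formula N 908/2677 = 33.9%, Blend 2 668/2435 = 27.4% → Formula N
Loam: Formula N 371/420 = 88.3%, Blend 2 583/760 = 76.7% → Formula N
Overall: Formula N 1702/3594 = 47.4%, Blend 2 1565/3597 = 43.5% → Formula N

Formula N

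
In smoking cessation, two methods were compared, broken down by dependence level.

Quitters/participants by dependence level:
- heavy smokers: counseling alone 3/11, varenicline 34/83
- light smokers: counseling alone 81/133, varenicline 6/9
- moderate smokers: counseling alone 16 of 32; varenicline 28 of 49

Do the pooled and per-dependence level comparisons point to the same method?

Heavy smokers: counseling alone 3/11 = 27.3%, varenicline 34/83 = 41.0% → varenicline
Light smokers: counseling alone 81/133 = 60.9%, varenicline 6/9 = 66.7% → varenicline
Moderate smokers: counseling alone 16/32 = 50.0%, varenicline 28/49 = 57.1% → varenicline
Overall: counseling alone 100/176 = 56.8%, varenicline 68/141 = 48.2% → counseling alone
Varenicline wins each dependence group but counseling alone wins overall — the comparison reverses. Varenicline's participants skew toward heavy smokers, which has a lower base rate.

No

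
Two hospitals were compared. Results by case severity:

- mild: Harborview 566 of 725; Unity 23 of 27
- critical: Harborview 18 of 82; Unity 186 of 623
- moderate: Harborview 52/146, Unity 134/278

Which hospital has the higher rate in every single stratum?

Unity

Mild: Harborview 566/725 = 78.1%, Unity 23/27 = 85.2% → Unity
Critical: Harborview 18/82 = 22.0%, Unity 186/623 = 29.9% → Unity
Moderate: Harborview 52/146 = 35.6%, Unity 134/278 = 48.2% → Unity
Unity has the higher rate in all 3 groups.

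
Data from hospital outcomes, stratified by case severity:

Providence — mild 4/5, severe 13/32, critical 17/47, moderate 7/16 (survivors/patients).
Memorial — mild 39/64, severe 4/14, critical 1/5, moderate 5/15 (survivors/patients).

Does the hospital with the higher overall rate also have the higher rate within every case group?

No

Mild: Providence 4/5 = 80.0%, Memorial 39/64 = 60.9% → Providence
Severe: Providence 13/32 = 40.6%, Memorial 4/14 = 28.6% → Providence
Critical: Providence 17/47 = 36.2%, Memorial 1/5 = 20.0% → Providence
Moderate: Providence 7/16 = 43.8%, Memorial 5/15 = 33.3% → Providence
Overall: Providence 41/100 = 41.0%, Memorial 49/98 = 50.0% → Memorial
Providence wins each case group but Memorial wins overall — the comparison reverses. Providence's patients skew toward critical, which has a lower base rate.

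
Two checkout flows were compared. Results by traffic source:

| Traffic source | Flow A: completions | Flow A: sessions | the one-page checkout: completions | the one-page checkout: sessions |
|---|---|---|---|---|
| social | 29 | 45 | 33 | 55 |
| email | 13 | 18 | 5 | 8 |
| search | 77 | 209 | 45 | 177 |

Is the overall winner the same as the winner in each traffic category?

Social: Flow A 29/45 = 64.4%, the one-page checkout 33/55 = 60.0% → Flow A
Email: Flow A 13/18 = 72.2%, the one-page checkout 5/8 = 62.5% → Flow A
Search: Flow A 77/209 = 36.8%, the one-page checkout 45/177 = 25.4% → Flow A
Overall: Flow A 119/272 = 43.8%, the one-page checkout 83/240 = 34.6% → Flow A
Flow A wins overall and in every traffic group — no reversal.

Yes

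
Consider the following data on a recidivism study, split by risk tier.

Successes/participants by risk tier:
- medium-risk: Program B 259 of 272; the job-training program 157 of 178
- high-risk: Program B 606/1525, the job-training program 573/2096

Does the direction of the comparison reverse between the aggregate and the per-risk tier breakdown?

Medium-risk: Program B 259/272 = 95.2%, the job-training program 157/178 = 88.2% → Program B
High-risk: Program B 606/1525 = 39.7%, the job-training program 573/2096 = 27.3% → Program B
Overall: Program B 865/1797 = 48.1%, the job-training program 730/2274 = 32.1% → Program B
Program B wins overall and in every risk group — no reversal.

No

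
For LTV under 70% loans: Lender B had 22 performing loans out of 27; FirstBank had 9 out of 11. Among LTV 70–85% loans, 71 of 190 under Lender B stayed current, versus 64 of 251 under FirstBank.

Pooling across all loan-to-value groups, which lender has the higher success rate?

Lender B

LTV under 70%: Lender B 22/27 = 81.5%, FirstBank 9/11 = 81.8% → FirstBank
LTV 70–85%: Lender B 71/190 = 37.4%, FirstBank 64/251 = 25.5% → Lender B
Overall: Lender B 93/217 = 42.9%, FirstBank 73/262 = 27.9% → Lender B
(Neither sweeps every loan-to-value group, but Lender B has the higher pooled rate.)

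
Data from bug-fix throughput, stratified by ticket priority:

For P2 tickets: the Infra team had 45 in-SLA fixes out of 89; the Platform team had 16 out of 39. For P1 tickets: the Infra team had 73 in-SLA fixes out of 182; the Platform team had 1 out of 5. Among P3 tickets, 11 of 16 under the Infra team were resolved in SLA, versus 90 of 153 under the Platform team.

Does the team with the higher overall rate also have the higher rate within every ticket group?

P2: the Infra team 45/89 = 50.6%, the Platform team 16/39 = 41.0% → the Infra team
P1: the Infra team 73/182 = 40.1%, the Platform team 1/5 = 20.0% → the Infra team
P3: the Infra team 11/16 = 68.8%, the Platform team 90/153 = 58.8% → the Infra team
Overall: the Infra team 129/287 = 44.9%, the Platform team 107/197 = 54.3% → the Platform team
The Infra team wins each ticket group but the Platform team wins overall — the comparison reverses. The Infra team's tickets skew toward P1, which has a lower base rate.

No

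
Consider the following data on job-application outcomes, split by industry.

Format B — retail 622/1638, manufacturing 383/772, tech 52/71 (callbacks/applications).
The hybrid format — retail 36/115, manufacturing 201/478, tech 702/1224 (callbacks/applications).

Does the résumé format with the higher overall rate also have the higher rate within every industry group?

Retail: Format B 622/1638 = 38.0%, the hybrid format 36/115 = 31.3% → Format B
Manufacturing: Format B 383/772 = 49.6%, the hybrid format 201/478 = 42.1% → Format B
Tech: Format B 52/71 = 73.2%, the hybrid format 702/1224 = 57.4% → Format B
Overall: Format B 1057/2481 = 42.6%, the hybrid format 939/1817 = 51.7% → the hybrid format
Format B wins each industry group but the hybrid format wins overall — the comparison reverses. Format B's applications skew toward retail, which has a lower base rate.

No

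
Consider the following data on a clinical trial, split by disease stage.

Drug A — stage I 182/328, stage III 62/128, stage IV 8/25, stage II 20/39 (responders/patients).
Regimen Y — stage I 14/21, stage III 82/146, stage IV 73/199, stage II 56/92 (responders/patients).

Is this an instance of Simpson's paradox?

Yes

Stage I: Drug A 182/328 = 55.5%, Regimen Y 14/21 = 66.7% → Regimen Y
Stage III: Drug A 62/128 = 48.4%, Regimen Y 82/146 = 56.2% → Regimen Y
Stage IV: Drug A 8/25 = 32.0%, Regimen Y 73/199 = 36.7% → Regimen Y
Stage II: Drug A 20/39 = 51.3%, Regimen Y 56/92 = 60.9% → Regimen Y
Overall: Drug A 272/520 = 52.3%, Regimen Y 225/458 = 49.1% → Drug A
Regimen Y wins each disease group but Drug A wins overall — the comparison reverses. Regimen Y's patients skew toward stage IV, which has a lower base rate.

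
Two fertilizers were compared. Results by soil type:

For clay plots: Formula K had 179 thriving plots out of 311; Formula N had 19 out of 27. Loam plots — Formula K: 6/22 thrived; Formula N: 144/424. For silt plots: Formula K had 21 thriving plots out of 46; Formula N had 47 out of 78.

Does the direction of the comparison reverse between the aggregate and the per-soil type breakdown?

Clay: Formula K 179/311 = 57.6%, Formula N 19/27 = 70.4% → Formula N
Loam: Formula K 6/22 = 27.3%, Formula N 144/424 = 34.0% → Formula N
Silt: Formula K 21/46 = 45.7%, Formula N 47/78 = 60.3% → Formula N
Overall: Formula K 206/379 = 54.4%, Formula N 210/529 = 39.7% → Formula K
Formula N wins each soil group but Formula K wins overall — the comparison reverses. Formula N's plots skew toward loam, which has a lower base rate.

Yes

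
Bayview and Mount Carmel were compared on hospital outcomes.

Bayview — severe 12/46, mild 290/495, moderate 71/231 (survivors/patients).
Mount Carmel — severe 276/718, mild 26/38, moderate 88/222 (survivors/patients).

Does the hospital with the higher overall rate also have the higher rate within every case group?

Severe: Bayview 12/46 = 26.1%, Mount Carmel 276/718 = 38.4% → Mount Carmel
Mild: Bayview 290/495 = 58.6%, Mount Carmel 26/38 = 68.4% → Mount Carmel
Moderate: Bayview 71/231 = 30.7%, Mount Carmel 88/222 = 39.6% → Mount Carmel
Overall: Bayview 373/772 = 48.3%, Mount Carmel 390/978 = 39.9% → Bayview
Mount Carmel wins each case group but Bayview wins overall — the comparison reverses. Mount Carmel's patients skew toward severe, which has a lower base rate.

No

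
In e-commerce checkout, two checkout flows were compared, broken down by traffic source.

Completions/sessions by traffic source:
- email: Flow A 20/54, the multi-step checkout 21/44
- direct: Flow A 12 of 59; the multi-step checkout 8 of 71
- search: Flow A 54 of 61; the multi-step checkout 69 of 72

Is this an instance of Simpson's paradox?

Email: Flow A 20/54 = 37.0%, the multi-step checkout 21/44 = 47.7% → the multi-step checkout
Direct: Flow A 12/59 = 20.3%, the multi-step checkout 8/71 = 11.3% → Flow A
Search: Flow A 54/61 = 88.5%, the multi-step checkout 69/72 = 95.8% → the multi-step checkout
Overall: Flow A 86/174 = 49.4%, the multi-step checkout 98/187 = 52.4% → the multi-step checkout
Neither sweeps: Flow A wins 1 of 3 groups, the multi-step checkout wins 2. The multi-step checkout wins overall but not every group — no Simpson reversal.

No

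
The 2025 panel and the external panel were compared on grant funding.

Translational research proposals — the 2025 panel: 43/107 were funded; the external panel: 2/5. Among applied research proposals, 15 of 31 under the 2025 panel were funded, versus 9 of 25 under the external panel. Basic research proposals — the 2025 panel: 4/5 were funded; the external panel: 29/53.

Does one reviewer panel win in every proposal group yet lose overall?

Yes

Translational research: the 2025 panel 43/107 = 40.2%, the external panel 2/5 = 40.0% → the 2025 panel
Applied research: the 2025 panel 15/31 = 48.4%, the external panel 9/25 = 36.0% → the 2025 panel
Basic research: the 2025 panel 4/5 = 80.0%, the external panel 29/53 = 54.7% → the 2025 panel
Overall: the 2025 panel 62/143 = 43.4%, the external panel 40/83 = 48.2% → the external panel
The 2025 panel wins each proposal group but the external panel wins overall — the comparison reverses. The 2025 panel's proposals skew toward translational research, which has a lower base rate.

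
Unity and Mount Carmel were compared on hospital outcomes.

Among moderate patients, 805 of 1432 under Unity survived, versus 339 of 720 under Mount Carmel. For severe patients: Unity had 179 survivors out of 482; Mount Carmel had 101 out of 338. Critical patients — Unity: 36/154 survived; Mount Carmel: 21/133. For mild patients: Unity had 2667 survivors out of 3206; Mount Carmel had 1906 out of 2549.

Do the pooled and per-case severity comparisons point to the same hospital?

Moderate: Unity 805/1432 = 56.2%, Mount Carmel 339/720 = 47.1% → Unity
Severe: Unity 179/482 = 37.1%, Mount Carmel 101/338 = 29.9% → Unity
Critical: Unity 36/154 = 23.4%, Mount Carmel 21/133 = 15.8% → Unity
Mild: Unity 2667/3206 = 83.2%, Mount Carmel 1906/2549 = 74.8% → Unity
Overall: Unity 3687/5274 = 69.9%, Mount Carmel 2367/3740 = 63.3% → Unity
Unity wins overall and in every case group — no reversal.

Yes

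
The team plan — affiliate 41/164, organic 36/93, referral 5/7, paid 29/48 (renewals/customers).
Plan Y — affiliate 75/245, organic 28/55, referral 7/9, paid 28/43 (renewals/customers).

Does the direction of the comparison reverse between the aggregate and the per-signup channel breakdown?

No

Affiliate: the team plan 41/164 = 25.0%, Plan Y 75/245 = 30.6% → Plan Y
Organic: the team plan 36/93 = 38.7%, Plan Y 28/55 = 50.9% → Plan Y
Referral: the team plan 5/7 = 71.4%, Plan Y 7/9 = 77.8% → Plan Y
Paid: the team plan 29/48 = 60.4%, Plan Y 28/43 = 65.1% → Plan Y
Overall: the team plan 111/312 = 35.6%, Plan Y 138/352 = 39.2% → Plan Y
Plan Y wins overall and in every signup group — no reversal.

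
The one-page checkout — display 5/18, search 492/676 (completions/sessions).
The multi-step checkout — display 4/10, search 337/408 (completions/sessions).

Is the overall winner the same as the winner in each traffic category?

Yes

Display: the one-page checkout 5/18 = 27.8%, the multi-step checkout 4/10 = 40.0% → the multi-step checkout
Search: the one-page checkout 492/676 = 72.8%, the multi-step checkout 337/408 = 82.6% → the multi-step checkout
Overall: the one-page checkout 497/694 = 71.6%, the multi-step checkout 341/418 = 81.6% → the multi-step checkout
The multi-step checkout wins overall and in every traffic group — no reversal.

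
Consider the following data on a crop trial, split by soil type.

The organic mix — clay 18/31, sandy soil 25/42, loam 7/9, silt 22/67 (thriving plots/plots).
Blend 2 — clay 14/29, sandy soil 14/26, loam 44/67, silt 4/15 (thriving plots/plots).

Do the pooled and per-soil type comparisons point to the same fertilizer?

No

Clay: the organic mix 18/31 = 58.1%, Blend 2 14/29 = 48.3% → the organic mix
Sandy soil: the organic mix 25/42 = 59.5%, Blend 2 14/26 = 53.8% → the organic mix
Loam: the organic mix 7/9 = 77.8%, Blend 2 44/67 = 65.7% → the organic mix
Silt: the organic mix 22/67 = 32.8%, Blend 2 4/15 = 26.7% → the organic mix
Overall: the organic mix 72/149 = 48.3%, Blend 2 76/137 = 55.5% → Blend 2
The organic mix wins each soil group but Blend 2 wins overall — the comparison reverses. The organic mix's plots skew toward silt, which has a lower base rate.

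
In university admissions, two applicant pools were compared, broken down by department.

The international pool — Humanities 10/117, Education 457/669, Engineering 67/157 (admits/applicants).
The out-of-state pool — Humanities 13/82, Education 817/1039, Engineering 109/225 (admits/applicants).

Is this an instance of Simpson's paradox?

No

Humanities: the international pool 10/117 = 8.5%, the out-of-state pool 13/82 = 15.9% → the out-of-state pool
Education: the international pool 457/669 = 68.3%, the out-of-state pool 817/1039 = 78.6% → the out-of-state pool
Engineering: the international pool 67/157 = 42.7%, the out-of-state pool 109/225 = 48.4% → the out-of-state pool
Overall: the international pool 534/943 = 56.6%, the out-of-state pool 939/1346 = 69.8% → the out-of-state pool
The out-of-state pool wins overall and in every department group — no reversal.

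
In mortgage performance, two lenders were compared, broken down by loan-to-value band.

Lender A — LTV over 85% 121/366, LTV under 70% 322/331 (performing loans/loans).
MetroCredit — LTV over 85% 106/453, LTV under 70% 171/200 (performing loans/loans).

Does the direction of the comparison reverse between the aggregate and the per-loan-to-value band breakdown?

LTV over 85%: Lender A 121/366 = 33.1%, MetroCredit 106/453 = 23.4% → Lender A
LTV under 70%: Lender A 322/331 = 97.3%, MetroCredit 171/200 = 85.5% → Lender A
Overall: Lender A 443/697 = 63.6%, MetroCredit 277/653 = 42.4% → Lender A
Lender A wins overall and in every loan-to-value group — no reversal.

No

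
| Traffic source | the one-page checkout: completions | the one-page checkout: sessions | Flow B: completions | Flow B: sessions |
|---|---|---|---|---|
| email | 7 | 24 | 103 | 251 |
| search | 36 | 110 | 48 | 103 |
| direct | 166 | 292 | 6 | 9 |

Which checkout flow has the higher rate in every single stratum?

Flow B

Email: the one-page checkout 7/24 = 29.2%, Flow B 103/251 = 41.0% → Flow B
Search: the one-page checkout 36/110 = 32.7%, Flow B 48/103 = 46.6% → Flow B
Direct: the one-page checkout 166/292 = 56.8%, Flow B 6/9 = 66.7% → Flow B
Flow B has the higher rate in all 3 groups.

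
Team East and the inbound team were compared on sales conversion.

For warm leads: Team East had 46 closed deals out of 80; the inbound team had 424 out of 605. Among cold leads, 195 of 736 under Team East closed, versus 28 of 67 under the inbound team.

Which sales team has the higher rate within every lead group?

the inbound team

Warm: Team East 46/80 = 57.5%, the inbound team 424/605 = 70.1% → the inbound team
Cold: Team East 195/736 = 26.5%, the inbound team 28/67 = 41.8% → the inbound team
The inbound team has the higher rate in both groups.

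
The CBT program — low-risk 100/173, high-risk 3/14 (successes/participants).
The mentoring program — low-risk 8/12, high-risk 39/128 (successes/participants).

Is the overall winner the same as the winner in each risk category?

No

Low-risk: the CBT program 100/173 = 57.8%, the mentoring program 8/12 = 66.7% → the mentoring program
High-risk: the CBT program 3/14 = 21.4%, the mentoring program 39/128 = 30.5% → the mentoring program
Overall: the CBT program 103/187 = 55.1%, the mentoring program 47/140 = 33.6% → the CBT program
The mentoring program wins each risk group but the CBT program wins overall — the comparison reverses. The mentoring program's participants skew toward high-risk, which has a lower base rate.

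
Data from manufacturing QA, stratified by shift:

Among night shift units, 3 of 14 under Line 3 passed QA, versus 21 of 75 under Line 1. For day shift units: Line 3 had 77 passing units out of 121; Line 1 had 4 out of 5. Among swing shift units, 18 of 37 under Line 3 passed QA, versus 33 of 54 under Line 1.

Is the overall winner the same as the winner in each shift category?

Night shift: Line 3 3/14 = 21.4%, Line 1 21/75 = 28.0% → Line 1
Day shift: Line 3 77/121 = 63.6%, Line 1 4/5 = 80.0% → Line 1
Swing shift: Line 3 18/37 = 48.6%, Line 1 33/54 = 61.1% → Line 1
Overall: Line 3 98/172 = 57.0%, Line 1 58/134 = 43.3% → Line 3
Line 1 wins each shift group but Line 3 wins overall — the comparison reverses. Line 1's units skew toward night shift, which has a lower base rate.

No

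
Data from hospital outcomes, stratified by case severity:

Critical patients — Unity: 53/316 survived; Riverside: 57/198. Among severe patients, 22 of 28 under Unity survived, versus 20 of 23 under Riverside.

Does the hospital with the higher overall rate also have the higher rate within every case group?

Critical: Unity 53/316 = 16.8%, Riverside 57/198 = 28.8% → Riverside
Severe: Unity 22/28 = 78.6%, Riverside 20/23 = 87.0% → Riverside
Overall: Unity 75/344 = 21.8%, Riverside 77/221 = 34.8% → Riverside
Riverside wins overall and in every case group — no reversal.

Yes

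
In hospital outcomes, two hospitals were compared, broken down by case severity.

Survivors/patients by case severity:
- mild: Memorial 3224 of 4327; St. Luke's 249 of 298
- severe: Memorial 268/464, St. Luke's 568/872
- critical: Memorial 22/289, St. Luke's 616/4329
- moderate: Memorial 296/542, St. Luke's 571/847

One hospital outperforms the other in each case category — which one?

Mild: Memorial 3224/4327 = 74.5%, St. Luke's 249/298 = 83.6% → St. Luke's
Severe: Memorial 268/464 = 57.8%, St. Luke's 568/872 = 65.1% → St. Luke's
Critical: Memorial 22/289 = 7.6%, St. Luke's 616/4329 = 14.2% → St. Luke's
Moderate: Memorial 296/542 = 54.6%, St. Luke's 571/847 = 67.4% → St. Luke's
St. Luke's has the higher rate in all 4 groups.

St. Luke's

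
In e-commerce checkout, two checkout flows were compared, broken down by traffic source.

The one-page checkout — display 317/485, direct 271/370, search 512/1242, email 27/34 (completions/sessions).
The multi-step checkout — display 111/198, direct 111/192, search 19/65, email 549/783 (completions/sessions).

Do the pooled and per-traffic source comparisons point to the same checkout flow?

No

Display: the one-page checkout 317/485 = 65.4%, the multi-step checkout 111/198 = 56.1% → the one-page checkout
Direct: the one-page checkout 271/370 = 73.2%, the multi-step checkout 111/192 = 57.8% → the one-page checkout
Search: the one-page checkout 512/1242 = 41.2%, the multi-step checkout 19/65 = 29.2% → the one-page checkout
Email: the one-page checkout 27/34 = 79.4%, the multi-step checkout 549/783 = 70.1% → the one-page checkout
Overall: the one-page checkout 1127/2131 = 52.9%, the multi-step checkout 790/1238 = 63.8% → the multi-step checkout
The one-page checkout wins each traffic group but the multi-step checkout wins overall — the comparison reverses. The one-page checkout's sessions skew toward search, which has a lower base rate.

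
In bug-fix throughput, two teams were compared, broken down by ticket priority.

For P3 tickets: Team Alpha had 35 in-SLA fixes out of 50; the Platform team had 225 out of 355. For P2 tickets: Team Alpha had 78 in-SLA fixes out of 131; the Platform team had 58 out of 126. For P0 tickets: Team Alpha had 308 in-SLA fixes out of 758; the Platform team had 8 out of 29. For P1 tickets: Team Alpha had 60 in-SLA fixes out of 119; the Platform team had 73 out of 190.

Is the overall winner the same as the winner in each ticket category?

P3: Team Alpha 35/50 = 70.0%, the Platform team 225/355 = 63.4% → Team Alpha
P2: Team Alpha 78/131 = 59.5%, the Platform team 58/126 = 46.0% → Team Alpha
P0: Team Alpha 308/758 = 40.6%, the Platform team 8/29 = 27.6% → Team Alpha
P1: Team Alpha 60/119 = 50.4%, the Platform team 73/190 = 38.4% → Team Alpha
Overall: Team Alpha 481/1058 = 45.5%, the Platform team 364/700 = 52.0% → the Platform team
Team Alpha wins each ticket group but the Platform team wins overall — the comparison reverses. Team Alpha's tickets skew toward P0, which has a lower base rate.

No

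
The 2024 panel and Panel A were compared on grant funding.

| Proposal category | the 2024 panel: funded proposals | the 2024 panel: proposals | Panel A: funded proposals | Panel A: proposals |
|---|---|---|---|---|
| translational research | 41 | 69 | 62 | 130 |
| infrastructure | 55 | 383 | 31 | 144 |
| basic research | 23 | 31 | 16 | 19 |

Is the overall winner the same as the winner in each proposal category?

Translational research: the 2024 panel 41/69 = 59.4%, Panel A 62/130 = 47.7% → the 2024 panel
Infrastructure: the 2024 panel 55/383 = 14.4%, Panel A 31/144 = 21.5% → Panel A
Basic research: the 2024 panel 23/31 = 74.2%, Panel A 16/19 = 84.2% → Panel A
Overall: the 2024 panel 119/483 = 24.6%, Panel A 109/293 = 37.2% → Panel A
Neither sweeps: the 2024 panel wins 1 of 3 groups, Panel A wins 2. Panel A wins overall but not every group — no Simpson reversal.

No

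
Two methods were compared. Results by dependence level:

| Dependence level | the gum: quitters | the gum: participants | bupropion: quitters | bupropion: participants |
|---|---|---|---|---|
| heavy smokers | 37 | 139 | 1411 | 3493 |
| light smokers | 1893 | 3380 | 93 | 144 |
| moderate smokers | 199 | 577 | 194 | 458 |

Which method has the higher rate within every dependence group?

Heavy smokers: the gum 37/139 = 26.6%, bupropion 1411/3493 = 40.4% → bupropion
Light smokers: the gum 1893/3380 = 56.0%, bupropion 93/144 = 64.6% → bupropion
Moderate smokers: the gum 199/577 = 34.5%, bupropion 194/458 = 42.4% → bupropion
Bupropion has the higher rate in all 3 groups.

bupropion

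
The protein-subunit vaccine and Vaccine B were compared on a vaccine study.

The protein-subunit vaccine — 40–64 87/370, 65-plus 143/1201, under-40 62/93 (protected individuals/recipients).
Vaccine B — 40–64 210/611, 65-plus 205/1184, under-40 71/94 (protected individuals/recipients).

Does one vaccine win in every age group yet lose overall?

40–64: the protein-subunit vaccine 87/370 = 23.5%, Vaccine B 210/611 = 34.4% → Vaccine B
65-plus: the protein-subunit vaccine 143/1201 = 11.9%, Vaccine B 205/1184 = 17.3% → Vaccine B
Under-40: the protein-subunit vaccine 62/93 = 66.7%, Vaccine B 71/94 = 75.5% → Vaccine B
Overall: the protein-subunit vaccine 292/1664 = 17.5%, Vaccine B 486/1889 = 25.7% → Vaccine B
Vaccine B wins overall and in every age group — no reversal.

No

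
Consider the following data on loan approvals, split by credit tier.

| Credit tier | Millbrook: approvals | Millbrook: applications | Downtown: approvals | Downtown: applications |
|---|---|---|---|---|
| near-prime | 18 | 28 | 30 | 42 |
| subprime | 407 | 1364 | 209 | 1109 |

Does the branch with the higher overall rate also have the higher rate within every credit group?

Near-prime: Millbrook 18/28 = 64.3%, Downtown 30/42 = 71.4% → Downtown
Subprime: Millbrook 407/1364 = 29.8%, Downtown 209/1109 = 18.8% → Millbrook
Overall: Millbrook 425/1392 = 30.5%, Downtown 239/1151 = 20.8% → Millbrook
Neither sweeps: Millbrook wins 1 of 2 groups, Downtown wins 1. Millbrook wins overall but not every group — no Simpson reversal.

No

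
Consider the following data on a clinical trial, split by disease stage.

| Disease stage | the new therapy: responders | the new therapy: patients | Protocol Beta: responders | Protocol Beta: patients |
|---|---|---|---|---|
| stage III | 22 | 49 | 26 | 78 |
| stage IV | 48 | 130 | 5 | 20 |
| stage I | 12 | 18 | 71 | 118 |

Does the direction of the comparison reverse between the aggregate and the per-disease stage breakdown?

Yes

Stage III: the new therapy 22/49 = 44.9%, Protocol Beta 26/78 = 33.3% → the new therapy
Stage IV: the new therapy 48/130 = 36.9%, Protocol Beta 5/20 = 25.0% → the new therapy
Stage I: the new therapy 12/18 = 66.7%, Protocol Beta 71/118 = 60.2% → the new therapy
Overall: the new therapy 82/197 = 41.6%, Protocol Beta 102/216 = 47.2% → Protocol Beta
The new therapy wins each disease group but Protocol Beta wins overall — the comparison reverses. The new therapy's patients skew toward stage IV, which has a lower base rate.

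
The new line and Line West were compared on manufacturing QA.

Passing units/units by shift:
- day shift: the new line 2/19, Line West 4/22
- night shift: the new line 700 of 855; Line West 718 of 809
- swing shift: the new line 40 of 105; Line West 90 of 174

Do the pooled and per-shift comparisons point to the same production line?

Yes

Day shift: the new line 2/19 = 10.5%, Line West 4/22 = 18.2% → Line West
Night shift: the new line 700/855 = 81.9%, Line West 718/809 = 88.8% → Line West
Swing shift: the new line 40/105 = 38.1%, Line West 90/174 = 51.7% → Line West
Overall: the new line 742/979 = 75.8%, Line West 812/1005 = 80.8% → Line West
Line West wins overall and in every shift group — no reversal.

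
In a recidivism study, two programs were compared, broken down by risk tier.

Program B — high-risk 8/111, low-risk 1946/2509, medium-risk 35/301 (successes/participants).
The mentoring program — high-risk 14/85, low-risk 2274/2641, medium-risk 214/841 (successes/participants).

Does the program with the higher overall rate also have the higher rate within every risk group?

Yes

High-risk: Program B 8/111 = 7.2%, the mentoring program 14/85 = 16.5% → the mentoring program
Low-risk: Program B 1946/2509 = 77.6%, the mentoring program 2274/2641 = 86.1% → the mentoring program
Medium-risk: Program B 35/301 = 11.6%, the mentoring program 214/841 = 25.4% → the mentoring program
Overall: Program B 1989/2921 = 68.1%, the mentoring program 2502/3567 = 70.1% → the mentoring program
The mentoring program wins overall and in every risk group — no reversal.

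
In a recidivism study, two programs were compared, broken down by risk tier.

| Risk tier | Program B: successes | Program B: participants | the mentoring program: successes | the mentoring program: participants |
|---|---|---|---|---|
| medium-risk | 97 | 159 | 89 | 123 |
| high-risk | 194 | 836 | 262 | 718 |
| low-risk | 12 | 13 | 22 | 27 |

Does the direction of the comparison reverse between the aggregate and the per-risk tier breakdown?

No

Medium-risk: Program B 97/159 = 61.0%, the mentoring program 89/123 = 72.4% → the mentoring program
High-risk: Program B 194/836 = 23.2%, the mentoring program 262/718 = 36.5% → the mentoring program
Low-risk: Program B 12/13 = 92.3%, the mentoring program 22/27 = 81.5% → Program B
Overall: Program B 303/1008 = 30.1%, the mentoring program 373/868 = 43.0% → the mentoring program
Neither sweeps: Program B wins 1 of 3 groups, the mentoring program wins 2. The mentoring program wins overall but not every group — no Simpson reversal.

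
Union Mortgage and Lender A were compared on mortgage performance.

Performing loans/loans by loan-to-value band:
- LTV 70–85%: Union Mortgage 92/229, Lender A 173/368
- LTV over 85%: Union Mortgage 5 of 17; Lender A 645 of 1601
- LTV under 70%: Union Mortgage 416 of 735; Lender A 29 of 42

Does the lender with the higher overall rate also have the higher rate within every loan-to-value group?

No

LTV 70–85%: Union Mortgage 92/229 = 40.2%, Lender A 173/368 = 47.0% → Lender A
LTV over 85%: Union Mortgage 5/17 = 29.4%, Lender A 645/1601 = 40.3% → Lender A
LTV under 70%: Union Mortgage 416/735 = 56.6%, Lender A 29/42 = 69.0% → Lender A
Overall: Union Mortgage 513/981 = 52.3%, Lender A 847/2011 = 42.1% → Union Mortgage
Lender A wins each loan-to-value group but Union Mortgage wins overall — the comparison reverses. Lender A's loans skew toward LTV over 85%, which has a lower base rate.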